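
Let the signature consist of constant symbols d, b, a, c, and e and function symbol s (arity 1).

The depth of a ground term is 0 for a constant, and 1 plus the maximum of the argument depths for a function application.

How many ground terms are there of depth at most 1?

Let N_k = |{terms of depth ≤ k}|. Then N_0 = 5 and N_k = 5 + N_{k-1} for k ≥ 1 (one summand per function symbol, arity giving the exponent).
N_0 = 5
N_1 = 5 + 5 = 10

10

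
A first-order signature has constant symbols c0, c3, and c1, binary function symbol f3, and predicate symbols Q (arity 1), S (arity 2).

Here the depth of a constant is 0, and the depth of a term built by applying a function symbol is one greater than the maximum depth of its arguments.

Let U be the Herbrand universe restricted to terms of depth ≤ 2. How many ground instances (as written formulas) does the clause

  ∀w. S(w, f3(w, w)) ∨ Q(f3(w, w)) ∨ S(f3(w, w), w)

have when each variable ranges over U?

Ground terms of depth ≤ 2:
  If N_k denotes the number of depth-≤k ground terms, the 3 constants give N_0 = 3, and each function symbol of arity r contributes N_{k-1}^r new terms at level k: N_k = 3 + N_{k-1}^2.
  N_0 = 3
  N_1 = 3 + 3^2 = 12
  N_2 = 3 + 12^2 = 147
So there are 147 ground terms available for substitution.
The body mentions the single quantified variable w; since ground terms form a free algebra, no two substitutions collapse to the same formula.
Number of ground instances = 147.

147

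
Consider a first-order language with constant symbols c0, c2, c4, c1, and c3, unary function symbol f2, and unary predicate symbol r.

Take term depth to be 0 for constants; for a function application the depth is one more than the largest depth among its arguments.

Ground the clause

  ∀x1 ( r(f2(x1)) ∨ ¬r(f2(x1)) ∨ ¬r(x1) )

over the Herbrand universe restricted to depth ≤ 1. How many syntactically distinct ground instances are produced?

10

Ground terms of depth ≤ 1:
  Count level by level. With function symbols f2/1, the terms of depth ≤ k are the 5 constants together with each function applied to depth-≤(k−1) tuples, so N_k = 5 + N_{k-1}.
  N_0 = 5
  N_1 = 5 + 5 = 10
  Explicitly: c0, c2, c4, c1, c3, f2(c0), f2(c2), f2(c4), f2(c1), f2(c3).
So there are 10 ground terms available for substitution.
There is 1 variable to instantiate (x1),  occurring in at least one literal, so different choices give different ground instances.
Number of ground instances = 10.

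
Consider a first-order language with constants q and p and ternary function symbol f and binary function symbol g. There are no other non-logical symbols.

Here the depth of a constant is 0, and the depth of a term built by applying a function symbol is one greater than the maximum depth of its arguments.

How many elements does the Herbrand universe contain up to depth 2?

Let N_k count ground terms of depth at most k. Each non-constant term of depth ≤ k is some function symbol applied to depth-≤(k−1) arguments, giving N_k = 2 + N_{k-1}^3 + N_{k-1}^2.
N_0 = 2
N_1 = 2 + 2^3 + 2^2 = 14
N_2 = 2 + 14^3 + 14^2 = 2942

2942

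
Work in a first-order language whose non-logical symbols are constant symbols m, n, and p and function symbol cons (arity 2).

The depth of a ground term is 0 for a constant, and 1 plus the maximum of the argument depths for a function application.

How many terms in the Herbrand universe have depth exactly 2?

Let N_k count ground terms of depth at most k. Each non-constant term of depth ≤ k is some function symbol applied to depth-≤(k−1) arguments, giving N_k = 3 + N_{k-1}^2.
N_0 = 3
N_1 = 3 + 3^2 = 12
N_2 = 3 + 12^2 = 147
Terms of depth exactly 2: N_2 − N_1 = 147 − 12 = 135.

135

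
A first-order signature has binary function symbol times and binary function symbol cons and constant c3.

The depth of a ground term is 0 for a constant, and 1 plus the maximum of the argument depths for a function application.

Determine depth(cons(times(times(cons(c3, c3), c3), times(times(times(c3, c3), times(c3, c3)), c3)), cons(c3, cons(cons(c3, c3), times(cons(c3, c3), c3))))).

5

depth(cons(c3, c3)) = 1 + max(0, 0) = 1
depth(times(cons(c3, c3), c3)) = 1 + max(1, 0) = 2
depth(times(c3, c3)) = 1 + max(0, 0) = 1
depth(times(times(c3, c3), times(c3, c3))) = 1 + max(1, 1) = 2
depth(times(times(times(c3, c3), times(c3, c3)), c3)) = 1 + max(2, 0) = 3
depth(times(times(cons(c3, c3), c3), times(times(times(c3, c3), times(c3, c3)), c3))) = 1 + max(2, 3) = 4
depth(cons(cons(c3, c3), times(cons(c3, c3), c3))) = 1 + max(1, 2) = 3
depth(cons(c3, cons(cons(c3, c3), times(cons(c3, c3), c3)))) = 1 + max(0, 3) = 4
depth(cons(times(times(cons(c3, c3), c3), times(times(times(c3, c3), times(c3, c3)), c3)), cons(c3, cons(cons(c3, c3), times(cons(c3, c3), c3))))) = 1 + max(4, 4) = 5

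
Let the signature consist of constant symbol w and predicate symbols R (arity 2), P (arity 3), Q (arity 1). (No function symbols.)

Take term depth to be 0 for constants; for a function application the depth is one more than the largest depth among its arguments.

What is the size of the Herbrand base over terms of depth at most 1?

First count ground terms of depth ≤ 1.
With no function symbols every ground term is a constant, so there is exactly 1 ground term at every depth bound.
N_0 = 1
N_1 = 1
So |H| = 1.
For each predicate symbol, the number of ground atoms is |H| raised to its arity; summing:
  R: 1^2 = 1;  P: 1^3 = 1;  Q: 1
Total ground atoms: 1 + 1 + 1 = 3.

3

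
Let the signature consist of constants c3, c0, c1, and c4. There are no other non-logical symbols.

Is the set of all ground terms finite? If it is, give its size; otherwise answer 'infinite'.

There are no function symbols, so every ground term is one of the 4 constants.
The Herbrand universe is {c3, c0, c1, c4}, which is finite with 4 elements.

4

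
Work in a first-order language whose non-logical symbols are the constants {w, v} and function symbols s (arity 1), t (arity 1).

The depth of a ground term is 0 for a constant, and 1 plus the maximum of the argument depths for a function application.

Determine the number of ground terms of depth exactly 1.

If N_k denotes the number of depth-≤k ground terms, the 2 constants give N_0 = 2, and each function symbol of arity r contributes N_{k-1}^r new terms at level k: N_k = 2 + N_{k-1} + N_{k-1}.
N_0 = 2
N_1 = 2 + 2 + 2 = 6
Terms of depth exactly 1: N_1 − N_0 = 6 − 2 = 4.

4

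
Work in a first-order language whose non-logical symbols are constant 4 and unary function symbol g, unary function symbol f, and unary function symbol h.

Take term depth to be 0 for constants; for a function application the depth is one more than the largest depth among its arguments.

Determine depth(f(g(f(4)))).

3

depth(f(4)) = 1 + depth(4) = 1 + 0 = 1
depth(g(f(4))) = 1 + depth(f(4)) = 1 + 1 = 2
depth(f(g(f(4)))) = 1 + depth(g(f(4))) = 1 + 2 = 3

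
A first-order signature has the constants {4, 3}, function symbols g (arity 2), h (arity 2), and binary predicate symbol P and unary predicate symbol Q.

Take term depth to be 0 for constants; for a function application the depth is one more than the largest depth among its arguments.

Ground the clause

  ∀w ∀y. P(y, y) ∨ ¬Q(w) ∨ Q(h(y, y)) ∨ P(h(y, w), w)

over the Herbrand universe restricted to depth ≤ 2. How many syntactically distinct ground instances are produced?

Ground terms of depth ≤ 2:
  Count level by level. With function symbols g/2, h/2, the terms of depth ≤ k are the 2 constants together with each function applied to depth-≤(k−1) tuples, so N_k = 2 + N_{k-1}^2 + N_{k-1}^2.
  N_0 = 2
  N_1 = 2 + 2^2 + 2^2 = 10
  N_2 = 2 + 10^2 + 10^2 = 202
So there are 202 ground terms available for substitution.
There are 2 variables to instantiate (w, y), each occurring in at least one literal, so different choices give different ground instances.
Number of ground instances = 202^2 = 40804.

40804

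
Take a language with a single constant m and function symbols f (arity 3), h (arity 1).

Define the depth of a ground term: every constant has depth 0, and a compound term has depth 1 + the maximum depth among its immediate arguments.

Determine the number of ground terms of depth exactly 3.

29792

Write N_k for the number of ground terms of depth ≤ k. A term of depth ≤ k is either a constant or a function symbol applied to arguments of depth ≤ k−1, so N_k = 1 + N_{k-1}^3 + N_{k-1}.
N_0 = 1
N_1 = 1 + 1^3 + 1 = 3
N_2 = 1 + 3^3 + 3 = 31
N_3 = 1 + 31^3 + 31 = 29823
Terms of depth exactly 3: N_3 − N_2 = 29823 − 31 = 29792.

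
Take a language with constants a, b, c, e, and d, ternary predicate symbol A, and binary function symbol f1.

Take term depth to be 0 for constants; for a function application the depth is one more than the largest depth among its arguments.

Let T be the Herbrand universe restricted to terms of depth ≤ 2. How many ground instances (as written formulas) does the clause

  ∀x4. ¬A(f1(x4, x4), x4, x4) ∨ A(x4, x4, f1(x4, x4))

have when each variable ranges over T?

Ground terms of depth ≤ 2:
  Write N_k for the number of ground terms of depth ≤ k. A term of depth ≤ k is either a constant or a function symbol applied to arguments of depth ≤ k−1, so N_k = 5 + N_{k-1}^2.
  N_0 = 5
  N_1 = 5 + 5^2 = 30
  N_2 = 5 + 30^2 = 905
So there are 905 ground terms available for substitution.
The body mentions the single quantified variable x4; since ground terms form a free algebra, no two substitutions collapse to the same formula.
Number of ground instances = 905.

905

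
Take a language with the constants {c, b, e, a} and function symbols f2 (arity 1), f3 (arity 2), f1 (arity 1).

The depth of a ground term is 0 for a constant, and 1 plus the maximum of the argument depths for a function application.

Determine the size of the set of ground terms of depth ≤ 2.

844

Let N_k count ground terms of depth at most k. Each non-constant term of depth ≤ k is some function symbol applied to depth-≤(k−1) arguments, giving N_k = 4 + N_{k-1} + N_{k-1}^2 + N_{k-1}.
N_0 = 4
N_1 = 4 + 4 + 4^2 + 4 = 28
N_2 = 4 + 28 + 28^2 + 28 = 844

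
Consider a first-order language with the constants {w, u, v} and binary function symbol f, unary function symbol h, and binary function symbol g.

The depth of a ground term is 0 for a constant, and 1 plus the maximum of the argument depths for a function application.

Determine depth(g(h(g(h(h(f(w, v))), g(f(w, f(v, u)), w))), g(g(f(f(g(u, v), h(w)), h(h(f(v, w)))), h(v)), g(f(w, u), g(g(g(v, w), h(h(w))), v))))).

7

depth(f(w, v)) = 1 + max(0, 0) = 1
depth(h(f(w, v))) = 1 + depth(f(w, v)) = 1 + 1 = 2
depth(h(h(f(w, v)))) = 1 + depth(h(f(w, v))) = 1 + 2 = 3
depth(f(v, u)) = 1 + max(0, 0) = 1
depth(f(w, f(v, u))) = 1 + max(0, 1) = 2
depth(g(f(w, f(v, u)), w)) = 1 + max(2, 0) = 3
depth(g(h(h(f(w, v))), g(f(w, f(v, u)), w))) = 1 + max(3, 3) = 4
depth(h(g(h(h(f(w, v))), g(f(w, f(v, u)), w)))) = 1 + depth(g(h(h(f(w, v))), g(f(w, f(v, u)), w))) = 1 + 4 = 5
depth(g(u, v)) = 1 + max(0, 0) = 1
depth(h(w)) = 1 + depth(w) = 1 + 0 = 1
depth(f(g(u, v), h(w))) = 1 + max(1, 1) = 2
depth(f(v, w)) = 1 + max(0, 0) = 1
depth(h(f(v, w))) = 1 + depth(f(v, w)) = 1 + 1 = 2
depth(h(h(f(v, w)))) = 1 + depth(h(f(v, w))) = 1 + 2 = 3
depth(f(f(g(u, v), h(w)), h(h(f(v, w))))) = 1 + max(2, 3) = 4
depth(h(v)) = 1 + depth(v) = 1 + 0 = 1
depth(g(f(f(g(u, v), h(w)), h(h(f(v, w)))), h(v))) = 1 + max(4, 1) = 5
depth(f(w, u)) = 1 + max(0, 0) = 1
depth(g(v, w)) = 1 + max(0, 0) = 1
depth(h(h(w))) = 1 + depth(h(w)) = 1 + 1 = 2
depth(g(g(v, w), h(h(w)))) = 1 + max(1, 2) = 3
depth(g(g(g(v, w), h(h(w))), v)) = 1 + max(3, 0) = 4
depth(g(f(w, u), g(g(g(v, w), h(h(w))), v))) = 1 + max(1, 4) = 5
depth(g(g(f(f(g(u, v), h(w)), h(h(f(v, w)))), h(v)), g(f(w, u), g(g(g(v, w), h(h(w))), v)))) = 1 + max(5, 5) = 6
depth(g(h(g(h(h(f(w, v))), g(f(w, f(v, u)), w))), g(g(f(f(g(u, v), h(w)), h(h(f(v, w)))), h(v)), g(f(w, u), g(g(g(v, w), h(h(w))), v))))) = 1 + max(5, 6) = 7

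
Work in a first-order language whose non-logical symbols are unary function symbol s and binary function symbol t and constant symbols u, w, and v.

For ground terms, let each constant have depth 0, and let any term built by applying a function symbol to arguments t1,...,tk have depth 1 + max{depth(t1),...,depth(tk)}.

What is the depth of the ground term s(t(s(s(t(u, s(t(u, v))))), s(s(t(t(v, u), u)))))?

depth(t(u, v)) = 1 + max(0, 0) = 1
depth(s(t(u, v))) = 1 + depth(t(u, v)) = 1 + 1 = 2
depth(t(u, s(t(u, v)))) = 1 + max(0, 2) = 3
depth(s(t(u, s(t(u, v))))) = 1 + depth(t(u, s(t(u, v)))) = 1 + 3 = 4
depth(s(s(t(u, s(t(u, v)))))) = 1 + depth(s(t(u, s(t(u, v))))) = 1 + 4 = 5
depth(t(v, u)) = 1 + max(0, 0) = 1
depth(t(t(v, u), u)) = 1 + max(1, 0) = 2
depth(s(t(t(v, u), u))) = 1 + depth(t(t(v, u), u)) = 1 + 2 = 3
depth(s(s(t(t(v, u), u)))) = 1 + depth(s(t(t(v, u), u))) = 1 + 3 = 4
depth(t(s(s(t(u, s(t(u, v))))), s(s(t(t(v, u), u))))) = 1 + max(5, 4) = 6
depth(s(t(s(s(t(u, s(t(u, v))))), s(s(t(t(v, u), u)))))) = 1 + depth(t(s(s(t(u, s(t(u, v))))), s(s(t(t(v, u), u))))) = 1 + 6 = 7

7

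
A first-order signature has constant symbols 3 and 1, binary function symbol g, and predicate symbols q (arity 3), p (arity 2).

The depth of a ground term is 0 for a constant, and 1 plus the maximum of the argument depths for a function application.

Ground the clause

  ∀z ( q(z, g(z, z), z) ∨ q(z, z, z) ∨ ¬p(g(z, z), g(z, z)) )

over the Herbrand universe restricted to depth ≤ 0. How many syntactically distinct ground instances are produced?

Ground terms of depth ≤ 0:
  Let N_k count ground terms of depth at most k. Each non-constant term of depth ≤ k is some function symbol applied to depth-≤(k−1) arguments, giving N_k = 2 + N_{k-1}^2.
  N_0 = 2
So there are 2 ground terms available for substitution.
The clause has 1 distinct variable (z), which appears in the body. In the free term algebra distinct substitutions yield syntactically distinct ground instances.
Number of ground instances = 2.

2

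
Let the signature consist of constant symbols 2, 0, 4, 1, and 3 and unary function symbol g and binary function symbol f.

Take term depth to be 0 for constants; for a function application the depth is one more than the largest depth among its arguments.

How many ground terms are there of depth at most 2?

1265

Count level by level. With function symbols g/1, f/2, the terms of depth ≤ k are the 5 constants together with each function applied to depth-≤(k−1) tuples, so N_k = 5 + N_{k-1} + N_{k-1}^2.
N_0 = 5
N_1 = 5 + 5 + 5^2 = 35
N_2 = 5 + 35 + 35^2 = 1265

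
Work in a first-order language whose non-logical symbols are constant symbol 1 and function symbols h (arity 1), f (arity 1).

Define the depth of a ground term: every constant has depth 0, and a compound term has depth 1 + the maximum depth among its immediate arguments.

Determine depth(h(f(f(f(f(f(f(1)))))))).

7

depth(f(1)) = 1 + depth(1) = 1 + 0 = 1
depth(f(f(1))) = 1 + depth(f(1)) = 1 + 1 = 2
depth(f(f(f(1)))) = 1 + depth(f(f(1))) = 1 + 2 = 3
depth(f(f(f(f(1))))) = 1 + depth(f(f(f(1)))) = 1 + 3 = 4
depth(f(f(f(f(f(1)))))) = 1 + depth(f(f(f(f(1))))) = 1 + 4 = 5
depth(f(f(f(f(f(f(1))))))) = 1 + depth(f(f(f(f(f(1)))))) = 1 + 5 = 6
depth(h(f(f(f(f(f(f(1)))))))) = 1 + depth(f(f(f(f(f(f(1))))))) = 1 + 6 = 7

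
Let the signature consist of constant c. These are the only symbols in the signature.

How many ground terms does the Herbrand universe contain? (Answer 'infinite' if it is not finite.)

1

There are no function symbols, so the only ground term is the single constant.
The Herbrand universe is {c}, finite with 1 element.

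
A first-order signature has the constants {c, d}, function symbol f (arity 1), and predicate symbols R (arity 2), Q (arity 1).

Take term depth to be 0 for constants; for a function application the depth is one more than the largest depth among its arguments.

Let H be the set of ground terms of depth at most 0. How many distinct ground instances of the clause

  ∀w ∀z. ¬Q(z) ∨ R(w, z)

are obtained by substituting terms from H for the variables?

Ground terms of depth ≤ 0:
  If N_k denotes the number of depth-≤k ground terms, the 2 constants give N_0 = 2, and each function symbol of arity r contributes N_{k-1}^r new terms at level k: N_k = 2 + N_{k-1}.
  N_0 = 2
So there are 2 ground terms available for substitution.
The clause has 2 distinct variables (w, z), each appearing in the body. In the free term algebra distinct substitutions yield syntactically distinct ground instances.
Number of ground instances = 2^2 = 4.

4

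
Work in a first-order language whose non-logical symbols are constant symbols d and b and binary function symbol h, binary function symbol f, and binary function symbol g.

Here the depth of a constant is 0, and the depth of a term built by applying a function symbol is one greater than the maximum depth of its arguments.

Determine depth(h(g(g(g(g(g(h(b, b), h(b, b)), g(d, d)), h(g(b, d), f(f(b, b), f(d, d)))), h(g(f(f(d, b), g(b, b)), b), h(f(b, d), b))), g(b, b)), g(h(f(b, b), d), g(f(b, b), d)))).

7

depth(h(b, b)) = 1 + max(0, 0) = 1
depth(g(h(b, b), h(b, b))) = 1 + max(1, 1) = 2
depth(g(d, d)) = 1 + max(0, 0) = 1
depth(g(g(h(b, b), h(b, b)), g(d, d))) = 1 + max(2, 1) = 3
depth(g(b, d)) = 1 + max(0, 0) = 1
depth(f(b, b)) = 1 + max(0, 0) = 1
depth(f(d, d)) = 1 + max(0, 0) = 1
depth(f(f(b, b), f(d, d))) = 1 + max(1, 1) = 2
depth(h(g(b, d), f(f(b, b), f(d, d)))) = 1 + max(1, 2) = 3
depth(g(g(g(h(b, b), h(b, b)), g(d, d)), h(g(b, d), f(f(b, b), f(d, d))))) = 1 + max(3, 3) = 4
depth(f(d, b)) = 1 + max(0, 0) = 1
depth(g(b, b)) = 1 + max(0, 0) = 1
depth(f(f(d, b), g(b, b))) = 1 + max(1, 1) = 2
depth(g(f(f(d, b), g(b, b)), b)) = 1 + max(2, 0) = 3
depth(f(b, d)) = 1 + max(0, 0) = 1
depth(h(f(b, d), b)) = 1 + max(1, 0) = 2
depth(h(g(f(f(d, b), g(b, b)), b), h(f(b, d), b))) = 1 + max(3, 2) = 4
depth(g(g(g(g(h(b, b), h(b, b)), g(d, d)), h(g(b, d), f(f(b, b), f(d, d)))), h(g(f(f(d, b), g(b, b)), b), h(f(b, d), b)))) = 1 + max(4, 4) = 5
depth(g(g(g(g(g(h(b, b), h(b, b)), g(d, d)), h(g(b, d), f(f(b, b), f(d, d)))), h(g(f(f(d, b), g(b, b)), b), h(f(b, d), b))), g(b, b))) = 1 + max(5, 1) = 6
depth(h(f(b, b), d)) = 1 + max(1, 0) = 2
depth(g(f(b, b), d)) = 1 + max(1, 0) = 2
depth(g(h(f(b, b), d), g(f(b, b), d))) = 1 + max(2, 2) = 3
depth(h(g(g(g(g(g(h(b, b), h(b, b)), g(d, d)), h(g(b, d), f(f(b, b), f(d, d)))), h(g(f(f(d, b), g(b, b)), b), h(f(b, d), b))), g(b, b)), g(h(f(b, b), d), g(f(b, b), d)))) = 1 + max(6, 3) = 7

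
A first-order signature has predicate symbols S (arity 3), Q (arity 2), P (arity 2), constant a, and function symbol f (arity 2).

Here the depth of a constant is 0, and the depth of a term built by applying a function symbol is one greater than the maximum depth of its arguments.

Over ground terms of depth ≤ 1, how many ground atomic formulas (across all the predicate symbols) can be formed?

First count ground terms of depth ≤ 1.
If N_k denotes the number of depth-≤k ground terms, the 1 constant gives N_0 = 1, and each function symbol of arity r contributes N_{k-1}^r new terms at level k: N_k = 1 + N_{k-1}^2.
N_0 = 1
N_1 = 1 + 1^2 = 2
So |H| = 2.
Each predicate of arity r yields |H|^r ground atoms (one per choice of an r-tuple from H):
  S: 2^3 = 8;  Q: 2^2 = 4;  P: 2^2 = 4
Total ground atoms: 8 + 4 + 4 = 16.

16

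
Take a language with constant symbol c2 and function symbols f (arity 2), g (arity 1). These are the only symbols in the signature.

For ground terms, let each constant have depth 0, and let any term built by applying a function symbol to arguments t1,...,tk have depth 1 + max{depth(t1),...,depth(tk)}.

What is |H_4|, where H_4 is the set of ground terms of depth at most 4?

33673

Let N_k count ground terms of depth at most k. Each non-constant term of depth ≤ k is some function symbol applied to depth-≤(k−1) arguments, giving N_k = 1 + N_{k-1}^2 + N_{k-1}.
N_0 = 1
N_1 = 1 + 1^2 + 1 = 3
N_2 = 1 + 3^2 + 3 = 13
N_3 = 1 + 13^2 + 13 = 183
N_4 = 1 + 183^2 + 183 = 33673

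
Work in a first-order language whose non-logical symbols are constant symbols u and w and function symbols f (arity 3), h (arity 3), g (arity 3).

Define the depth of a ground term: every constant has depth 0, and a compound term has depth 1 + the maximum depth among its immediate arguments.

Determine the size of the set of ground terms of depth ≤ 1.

26

Write N_k for the number of ground terms of depth ≤ k. A term of depth ≤ k is either a constant or a function symbol applied to arguments of depth ≤ k−1, so N_k = 2 + N_{k-1}^3 + N_{k-1}^3 + N_{k-1}^3.
N_0 = 2
N_1 = 2 + 2^3 + 2^3 + 2^3 = 26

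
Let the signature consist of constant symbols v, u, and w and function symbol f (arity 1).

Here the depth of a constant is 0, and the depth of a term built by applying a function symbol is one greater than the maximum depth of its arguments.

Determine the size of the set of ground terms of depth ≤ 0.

3

If N_k denotes the number of depth-≤k ground terms, the 3 constants give N_0 = 3, and each function symbol of arity r contributes N_{k-1}^r new terms at level k: N_k = 3 + N_{k-1}.
N_0 = 3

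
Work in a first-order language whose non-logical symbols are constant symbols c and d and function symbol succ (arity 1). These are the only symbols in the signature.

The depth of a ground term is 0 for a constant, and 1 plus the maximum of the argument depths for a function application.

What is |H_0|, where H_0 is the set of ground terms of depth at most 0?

Let N_k count ground terms of depth at most k. Each non-constant term of depth ≤ k is some function symbol applied to depth-≤(k−1) arguments, giving N_k = 2 + N_{k-1}.
N_0 = 2
Explicitly: c, d.

2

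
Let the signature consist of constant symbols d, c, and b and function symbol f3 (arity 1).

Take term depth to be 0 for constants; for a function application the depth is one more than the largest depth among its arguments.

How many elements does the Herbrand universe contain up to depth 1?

6

Let N_k = |{terms of depth ≤ k}|. Then N_0 = 3 and N_k = 3 + N_{k-1} for k ≥ 1 (one summand per function symbol, arity giving the exponent).
N_0 = 3
N_1 = 3 + 3 = 6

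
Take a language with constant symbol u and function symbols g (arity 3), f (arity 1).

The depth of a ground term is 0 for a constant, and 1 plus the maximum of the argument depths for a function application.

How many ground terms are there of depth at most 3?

29823

Count level by level. With function symbols g/3, f/1, the terms of depth ≤ k are the 1 constant together with each function applied to depth-≤(k−1) tuples, so N_k = 1 + N_{k-1}^3 + N_{k-1}.
N_0 = 1
N_1 = 1 + 1^3 + 1 = 3
N_2 = 1 + 3^3 + 3 = 31
N_3 = 1 + 31^3 + 31 = 29823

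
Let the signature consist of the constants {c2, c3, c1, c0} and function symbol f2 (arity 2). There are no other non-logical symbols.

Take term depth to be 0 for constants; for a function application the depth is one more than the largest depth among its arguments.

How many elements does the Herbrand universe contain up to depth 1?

If N_k denotes the number of depth-≤k ground terms, the 4 constants give N_0 = 4, and each function symbol of arity r contributes N_{k-1}^r new terms at level k: N_k = 4 + N_{k-1}^2.
N_0 = 4
N_1 = 4 + 4^2 = 20

20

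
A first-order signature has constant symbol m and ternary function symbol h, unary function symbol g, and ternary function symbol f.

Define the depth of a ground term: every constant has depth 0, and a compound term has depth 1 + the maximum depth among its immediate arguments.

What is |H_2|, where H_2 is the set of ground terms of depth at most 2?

133

If N_k denotes the number of depth-≤k ground terms, the 1 constant gives N_0 = 1, and each function symbol of arity r contributes N_{k-1}^r new terms at level k: N_k = 1 + N_{k-1}^3 + N_{k-1} + N_{k-1}^3.
N_0 = 1
N_1 = 1 + 1^3 + 1 + 1^3 = 4
N_2 = 1 + 4^3 + 4 + 4^3 = 133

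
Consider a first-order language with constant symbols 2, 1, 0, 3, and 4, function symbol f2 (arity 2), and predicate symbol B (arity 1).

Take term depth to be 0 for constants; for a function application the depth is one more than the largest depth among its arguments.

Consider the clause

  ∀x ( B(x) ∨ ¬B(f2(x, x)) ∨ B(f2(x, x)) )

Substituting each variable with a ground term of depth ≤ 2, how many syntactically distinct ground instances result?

Ground terms of depth ≤ 2:
  Let N_k count ground terms of depth at most k. Each non-constant term of depth ≤ k is some function symbol applied to depth-≤(k−1) arguments, giving N_k = 5 + N_{k-1}^2.
  N_0 = 5
  N_1 = 5 + 5^2 = 30
  N_2 = 5 + 30^2 = 905
So there are 905 ground terms available for substitution.
The body mentions the single quantified variable x; since ground terms form a free algebra, no two substitutions collapse to the same formula.
Number of ground instances = 905.

905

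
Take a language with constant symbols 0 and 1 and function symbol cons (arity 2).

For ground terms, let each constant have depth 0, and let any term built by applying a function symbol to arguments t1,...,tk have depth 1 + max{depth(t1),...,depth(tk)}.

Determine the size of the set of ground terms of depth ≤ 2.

Let N_k count ground terms of depth at most k. Each non-constant term of depth ≤ k is some function symbol applied to depth-≤(k−1) arguments, giving N_k = 2 + N_{k-1}^2.
N_0 = 2
N_1 = 2 + 2^2 = 6
N_2 = 2 + 6^2 = 38

38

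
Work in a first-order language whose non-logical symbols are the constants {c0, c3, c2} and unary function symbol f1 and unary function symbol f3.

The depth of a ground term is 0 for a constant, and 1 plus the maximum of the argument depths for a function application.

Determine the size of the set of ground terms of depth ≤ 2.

21

Count level by level. With function symbols f1/1, f3/1, the terms of depth ≤ k are the 3 constants together with each function applied to depth-≤(k−1) tuples, so N_k = 3 + N_{k-1} + N_{k-1}.
N_0 = 3
N_1 = 3 + 3 + 3 = 9
N_2 = 3 + 9 + 9 = 21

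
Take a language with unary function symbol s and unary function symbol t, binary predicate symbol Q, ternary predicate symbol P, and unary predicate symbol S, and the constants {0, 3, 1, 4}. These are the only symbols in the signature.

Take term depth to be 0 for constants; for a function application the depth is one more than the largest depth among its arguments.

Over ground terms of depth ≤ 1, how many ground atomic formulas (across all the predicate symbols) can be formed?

First count ground terms of depth ≤ 1.
Count level by level. With function symbols s/1, t/1, the terms of depth ≤ k are the 4 constants together with each function applied to depth-≤(k−1) tuples, so N_k = 4 + N_{k-1} + N_{k-1}.
N_0 = 4
N_1 = 4 + 4 + 4 = 12
So |H| = 12.
Each predicate of arity r yields |H|^r ground atoms (one per choice of an r-tuple from H):
  Q: 12^2 = 144;  P: 12^3 = 1728;  S: 12
Total ground atoms: 144 + 1728 + 12 = 1884.

1884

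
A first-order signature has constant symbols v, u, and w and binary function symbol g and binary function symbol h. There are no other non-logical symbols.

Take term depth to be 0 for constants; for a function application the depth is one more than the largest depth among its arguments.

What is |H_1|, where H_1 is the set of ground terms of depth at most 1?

Count level by level. With function symbols g/2, h/2, the terms of depth ≤ k are the 3 constants together with each function applied to depth-≤(k−1) tuples, so N_k = 3 + N_{k-1}^2 + N_{k-1}^2.
N_0 = 3
N_1 = 3 + 3^2 + 3^2 = 21

21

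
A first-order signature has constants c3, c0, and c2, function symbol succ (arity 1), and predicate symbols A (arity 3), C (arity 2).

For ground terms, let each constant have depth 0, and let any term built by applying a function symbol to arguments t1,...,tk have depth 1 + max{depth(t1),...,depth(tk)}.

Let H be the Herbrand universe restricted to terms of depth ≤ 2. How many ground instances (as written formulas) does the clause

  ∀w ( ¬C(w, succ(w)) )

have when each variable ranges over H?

Ground terms of depth ≤ 2:
  Count level by level. With function symbols succ/1, the terms of depth ≤ k are the 3 constants together with each function applied to depth-≤(k−1) tuples, so N_k = 3 + N_{k-1}.
  N_0 = 3
  N_1 = 3 + 3 = 6
  N_2 = 3 + 6 = 9
  Explicitly: c3, c0, c2, succ(c3), succ(c0), succ(c2), succ(succ(c3)), succ(succ(c0)), succ(succ(c2)).
So there are 9 ground terms available for substitution.
There is 1 variable to instantiate (w),  occurring in at least one literal, so different choices give different ground instances.
Number of ground instances = 9.

9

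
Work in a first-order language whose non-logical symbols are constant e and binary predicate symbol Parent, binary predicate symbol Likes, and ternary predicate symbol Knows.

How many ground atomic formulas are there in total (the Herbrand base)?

3

With no function symbols, the Herbrand universe is just the 1 constant.
Ground atoms per predicate: Parent: 1^2 = 1, Likes: 1^2 = 1, Knows: 1^3 = 1.
Herbrand base size = 1 + 1 + 1 = 3.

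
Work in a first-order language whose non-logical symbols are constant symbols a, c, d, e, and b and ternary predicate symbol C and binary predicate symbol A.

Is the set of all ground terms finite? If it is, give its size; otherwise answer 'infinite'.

5

There are no function symbols, so every ground term is one of the 5 constants.
The Herbrand universe is {a, c, d, e, b}, which is finite with 5 elements.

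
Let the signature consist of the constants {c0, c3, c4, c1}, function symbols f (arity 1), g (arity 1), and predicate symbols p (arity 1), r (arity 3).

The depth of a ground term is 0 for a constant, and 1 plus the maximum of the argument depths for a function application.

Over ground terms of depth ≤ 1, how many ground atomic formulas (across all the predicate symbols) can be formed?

1740

First count ground terms of depth ≤ 1.
Count level by level. With function symbols f/1, g/1, the terms of depth ≤ k are the 4 constants together with each function applied to depth-≤(k−1) tuples, so N_k = 4 + N_{k-1} + N_{k-1}.
N_0 = 4
N_1 = 4 + 4 + 4 = 12
Explicitly: c0, c3, c4, c1, f(c0), f(c3), f(c4), f(c1), g(c0), g(c3), g(c4), g(c1).
So |H| = 12.
Ground atoms are formed by filling each argument slot of a predicate with a term from H, so an r-ary predicate gives |H|^r atoms:
  p: 12;  r: 12^3 = 1728
Total ground atoms: 12 + 1728 = 1740.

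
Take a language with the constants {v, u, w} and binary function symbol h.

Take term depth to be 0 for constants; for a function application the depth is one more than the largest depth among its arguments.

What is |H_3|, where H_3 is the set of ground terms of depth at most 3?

Count level by level. With function symbols h/2, the terms of depth ≤ k are the 3 constants together with each function applied to depth-≤(k−1) tuples, so N_k = 3 + N_{k-1}^2.
N_0 = 3
N_1 = 3 + 3^2 = 12
N_2 = 3 + 12^2 = 147
N_3 = 3 + 147^2 = 21612

21612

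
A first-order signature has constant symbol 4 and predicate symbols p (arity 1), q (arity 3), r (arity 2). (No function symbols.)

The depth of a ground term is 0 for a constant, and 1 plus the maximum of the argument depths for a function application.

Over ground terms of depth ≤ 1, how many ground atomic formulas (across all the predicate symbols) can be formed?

3

First count ground terms of depth ≤ 1.
With no function symbols every ground term is a constant, so there is exactly 1 ground term at every depth bound.
N_0 = 1
N_1 = 1
Explicitly: 4.
So |H| = 1.
Ground atoms are formed by filling each argument slot of a predicate with a term from H, so an r-ary predicate gives |H|^r atoms:
  p: 1;  q: 1^3 = 1;  r: 1^2 = 1
Total ground atoms: 1 + 1 + 1 = 3.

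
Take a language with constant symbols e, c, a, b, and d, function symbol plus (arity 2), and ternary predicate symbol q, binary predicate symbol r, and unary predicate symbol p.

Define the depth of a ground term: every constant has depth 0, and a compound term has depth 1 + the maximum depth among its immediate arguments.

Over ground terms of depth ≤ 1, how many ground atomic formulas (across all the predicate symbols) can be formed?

First count ground terms of depth ≤ 1.
Let N_k count ground terms of depth at most k. Each non-constant term of depth ≤ k is some function symbol applied to depth-≤(k−1) arguments, giving N_k = 5 + N_{k-1}^2.
N_0 = 5
N_1 = 5 + 5^2 = 30
So |H| = 30.
A ground atom is a predicate applied to a tuple of terms from H, so the count is the sum over predicates of |H|^arity:
  q: 30^3 = 27000;  r: 30^2 = 900;  p: 30
Total ground atoms: 27000 + 900 + 30 = 27930.

27930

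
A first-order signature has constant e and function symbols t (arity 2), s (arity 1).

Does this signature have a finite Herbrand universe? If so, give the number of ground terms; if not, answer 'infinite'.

The signature has at least one function symbol (t, arity 2) and at least one constant (e).
Iterating t gives infinitely many distinct ground terms: e, t(e, e), t(t(e, e), t(e, e)), ...
So the Herbrand universe is infinite.

infinite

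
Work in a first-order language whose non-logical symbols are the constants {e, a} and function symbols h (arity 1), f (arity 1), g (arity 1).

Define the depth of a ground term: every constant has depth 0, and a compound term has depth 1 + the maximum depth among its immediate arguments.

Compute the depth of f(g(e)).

2

depth(g(e)) = 1 + depth(e) = 1 + 0 = 1
depth(f(g(e))) = 1 + depth(g(e)) = 1 + 1 = 2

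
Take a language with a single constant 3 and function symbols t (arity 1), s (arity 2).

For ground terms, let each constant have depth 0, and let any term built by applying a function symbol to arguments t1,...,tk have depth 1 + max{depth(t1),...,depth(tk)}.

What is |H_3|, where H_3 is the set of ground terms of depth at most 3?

183

Let N_k = |{terms of depth ≤ k}|. Then N_0 = 1 and N_k = 1 + N_{k-1} + N_{k-1}^2 for k ≥ 1 (one summand per function symbol, arity giving the exponent).
N_0 = 1
N_1 = 1 + 1 + 1^2 = 3
N_2 = 1 + 3 + 3^2 = 13
N_3 = 1 + 13 + 13^2 = 183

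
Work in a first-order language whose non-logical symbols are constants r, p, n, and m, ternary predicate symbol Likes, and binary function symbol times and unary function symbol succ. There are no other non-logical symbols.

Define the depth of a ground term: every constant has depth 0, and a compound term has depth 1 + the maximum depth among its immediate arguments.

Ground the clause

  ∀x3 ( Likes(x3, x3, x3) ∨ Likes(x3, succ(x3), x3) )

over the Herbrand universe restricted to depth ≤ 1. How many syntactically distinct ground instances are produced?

Ground terms of depth ≤ 1:
  If N_k denotes the number of depth-≤k ground terms, the 4 constants give N_0 = 4, and each function symbol of arity r contributes N_{k-1}^r new terms at level k: N_k = 4 + N_{k-1}^2 + N_{k-1}.
  N_0 = 4
  N_1 = 4 + 4^2 + 4 = 24
So there are 24 ground terms available for substitution.
The body mentions the single quantified variable x3; since ground terms form a free algebra, no two substitutions collapse to the same formula.
Number of ground instances = 24.

24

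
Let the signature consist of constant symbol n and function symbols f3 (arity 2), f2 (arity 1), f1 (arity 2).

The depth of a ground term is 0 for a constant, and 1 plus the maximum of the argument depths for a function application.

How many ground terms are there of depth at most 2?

37

Count level by level. With function symbols f3/2, f2/1, f1/2, the terms of depth ≤ k are the 1 constant together with each function applied to depth-≤(k−1) tuples, so N_k = 1 + N_{k-1}^2 + N_{k-1} + N_{k-1}^2.
N_0 = 1
N_1 = 1 + 1^2 + 1 + 1^2 = 4
N_2 = 1 + 4^2 + 4 + 4^2 = 37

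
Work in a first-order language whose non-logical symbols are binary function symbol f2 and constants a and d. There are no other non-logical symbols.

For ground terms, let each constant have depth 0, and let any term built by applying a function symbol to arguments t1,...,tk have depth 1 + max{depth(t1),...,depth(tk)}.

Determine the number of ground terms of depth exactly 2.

32

Let N_k count ground terms of depth at most k. Each non-constant term of depth ≤ k is some function symbol applied to depth-≤(k−1) arguments, giving N_k = 2 + N_{k-1}^2.
N_0 = 2
N_1 = 2 + 2^2 = 6
N_2 = 2 + 6^2 = 38
Terms of depth exactly 2: N_2 − N_1 = 38 − 6 = 32.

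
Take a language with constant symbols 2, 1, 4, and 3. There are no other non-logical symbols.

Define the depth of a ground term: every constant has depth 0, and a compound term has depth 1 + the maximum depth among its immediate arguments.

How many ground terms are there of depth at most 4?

With no function symbols every ground term is a constant, so there are exactly 4 ground terms at every depth bound.
N_0 = 4
N_1 = 4
N_2 = 4
N_3 = 4
N_4 = 4
Explicitly: 2, 1, 4, 3.

4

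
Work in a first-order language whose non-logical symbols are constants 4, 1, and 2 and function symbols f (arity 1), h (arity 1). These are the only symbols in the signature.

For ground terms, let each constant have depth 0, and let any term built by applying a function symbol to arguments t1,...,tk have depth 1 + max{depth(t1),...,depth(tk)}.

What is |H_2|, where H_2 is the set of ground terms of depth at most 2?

21

Count level by level. With function symbols f/1, h/1, the terms of depth ≤ k are the 3 constants together with each function applied to depth-≤(k−1) tuples, so N_k = 3 + N_{k-1} + N_{k-1}.
N_0 = 3
N_1 = 3 + 3 + 3 = 9
N_2 = 3 + 9 + 9 = 21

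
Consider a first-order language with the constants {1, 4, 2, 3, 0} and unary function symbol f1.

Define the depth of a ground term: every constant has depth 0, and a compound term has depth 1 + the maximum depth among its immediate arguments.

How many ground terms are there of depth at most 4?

If N_k denotes the number of depth-≤k ground terms, the 5 constants give N_0 = 5, and each function symbol of arity r contributes N_{k-1}^r new terms at level k: N_k = 5 + N_{k-1}.
N_0 = 5
N_1 = 5 + 5 = 10
N_2 = 5 + 10 = 15
N_3 = 5 + 15 = 20
N_4 = 5 + 20 = 25

25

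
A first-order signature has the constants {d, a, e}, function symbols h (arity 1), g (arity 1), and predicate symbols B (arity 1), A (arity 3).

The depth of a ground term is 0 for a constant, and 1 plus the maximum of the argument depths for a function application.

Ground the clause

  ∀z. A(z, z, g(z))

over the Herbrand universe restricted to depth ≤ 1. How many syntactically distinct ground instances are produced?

Ground terms of depth ≤ 1:
  Count level by level. With function symbols h/1, g/1, the terms of depth ≤ k are the 3 constants together with each function applied to depth-≤(k−1) tuples, so N_k = 3 + N_{k-1} + N_{k-1}.
  N_0 = 3
  N_1 = 3 + 3 + 3 = 9
So there are 9 ground terms available for substitution.
There is 1 variable to instantiate (z),  occurring in at least one literal, so different choices give different ground instances.
Number of ground instances = 9.

9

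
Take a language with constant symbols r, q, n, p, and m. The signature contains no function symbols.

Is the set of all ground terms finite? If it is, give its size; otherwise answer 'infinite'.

5

There are no function symbols, so every ground term is one of the 5 constants.
The Herbrand universe is {r, q, n, p, m}, which is finite with 5 elements.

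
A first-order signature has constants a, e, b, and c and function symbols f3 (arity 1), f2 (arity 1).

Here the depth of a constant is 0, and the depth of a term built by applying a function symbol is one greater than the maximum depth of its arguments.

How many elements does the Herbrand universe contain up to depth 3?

If N_k denotes the number of depth-≤k ground terms, the 4 constants give N_0 = 4, and each function symbol of arity r contributes N_{k-1}^r new terms at level k: N_k = 4 + N_{k-1} + N_{k-1}.
N_0 = 4
N_1 = 4 + 4 + 4 = 12
N_2 = 4 + 12 + 12 = 28
N_3 = 4 + 28 + 28 = 60

60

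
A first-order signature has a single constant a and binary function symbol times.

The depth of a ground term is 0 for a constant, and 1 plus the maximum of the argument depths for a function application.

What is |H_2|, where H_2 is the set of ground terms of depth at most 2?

Write N_k for the number of ground terms of depth ≤ k. A term of depth ≤ k is either a constant or a function symbol applied to arguments of depth ≤ k−1, so N_k = 1 + N_{k-1}^2.
N_0 = 1
N_1 = 1 + 1^2 = 2
N_2 = 1 + 2^2 = 5

5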